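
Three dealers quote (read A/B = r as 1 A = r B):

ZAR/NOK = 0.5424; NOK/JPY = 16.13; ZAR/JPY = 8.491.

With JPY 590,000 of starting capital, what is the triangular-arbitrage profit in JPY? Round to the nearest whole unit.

Profitable loop is JPY → ZAR → NOK → JPY:
JPY 590,000 ÷ 8.491 = ZAR 69,485.34
ZAR 69,485.34 × 0.5424 = NOK 37,688.85
NOK 37,688.85 × 16.13 = JPY 607,921
Profit = JPY 607,921 − JPY 590,000

Profit: JPY 17,921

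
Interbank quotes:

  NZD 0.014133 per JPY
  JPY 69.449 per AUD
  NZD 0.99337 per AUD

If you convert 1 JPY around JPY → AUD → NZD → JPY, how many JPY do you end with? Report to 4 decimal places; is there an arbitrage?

1.0121 (arbitrage exists)

Around JPY → AUD → NZD → JPY: 1 ÷ 69.449 × 0.99337 ÷ 0.014133 = 1.012070
Product > 1; profitable direction is JPY → AUD → NZD → JPY.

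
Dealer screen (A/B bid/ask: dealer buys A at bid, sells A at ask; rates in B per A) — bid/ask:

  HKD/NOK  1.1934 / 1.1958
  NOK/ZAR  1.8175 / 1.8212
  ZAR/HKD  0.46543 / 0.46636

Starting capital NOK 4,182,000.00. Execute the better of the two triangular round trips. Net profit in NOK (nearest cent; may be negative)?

Best loop NOK → ZAR → HKD → NOK:
NOK 4,182,000.00 × 1.8175 (sell NOK at bid) = ZAR 7,600,785.00
ZAR 7,600,785.00 × 0.46543 (sell ZAR at bid) = HKD 3,537,633.36
HKD 3,537,633.36 × 1.1934 (sell HKD at bid) = NOK 4,221,811.65

Net profit: NOK 39,811.65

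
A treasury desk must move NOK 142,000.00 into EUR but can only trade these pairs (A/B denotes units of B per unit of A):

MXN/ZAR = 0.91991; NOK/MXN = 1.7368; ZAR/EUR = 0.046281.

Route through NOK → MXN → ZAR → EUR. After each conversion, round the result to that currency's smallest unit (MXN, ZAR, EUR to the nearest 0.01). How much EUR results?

NOK 142,000.00 × 1.7368 = MXN 246,625.60
MXN 246,625.60 × 0.91991 = ZAR 226,873.36
ZAR 226,873.36 × 0.046281 = EUR 10,499.93

EUR 10,499.93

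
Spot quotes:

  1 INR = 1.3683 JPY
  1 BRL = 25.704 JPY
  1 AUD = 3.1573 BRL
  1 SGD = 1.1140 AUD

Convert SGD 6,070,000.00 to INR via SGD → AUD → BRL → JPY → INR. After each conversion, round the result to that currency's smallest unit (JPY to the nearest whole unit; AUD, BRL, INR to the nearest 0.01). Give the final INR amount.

SGD 6,070,000.00 × 1.1140 = AUD 6,761,980.00
AUD 6,761,980.00 × 3.1573 = BRL 21,349,599.45
BRL 21,349,599.45 × 25.704 = JPY 548,770,104
JPY 548,770,104 ÷ 1.3683 = INR 401,059,785.13

INR 401,059,785.13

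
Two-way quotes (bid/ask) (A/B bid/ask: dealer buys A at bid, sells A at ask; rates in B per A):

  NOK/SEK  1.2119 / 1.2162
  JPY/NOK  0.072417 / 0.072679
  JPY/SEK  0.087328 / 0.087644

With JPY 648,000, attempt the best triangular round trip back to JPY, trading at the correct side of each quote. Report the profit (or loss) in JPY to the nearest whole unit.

Net profit: JPY 874

Best loop JPY → NOK → SEK → JPY:
JPY 648,000 × 0.072417 (sell JPY at bid) = NOK 46,926.22
NOK 46,926.22 × 1.2119 (sell NOK at bid) = SEK 56,869.88
SEK 56,869.88 ÷ 0.087644 (buy JPY at ask) = JPY 648,874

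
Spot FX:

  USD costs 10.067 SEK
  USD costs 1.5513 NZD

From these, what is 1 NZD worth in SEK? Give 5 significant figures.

1 NZD ÷ 1.5513 = 0.644621 USD
0.644621 USD × 10.067 = 6.4894 SEK

NZD/SEK = 6.4894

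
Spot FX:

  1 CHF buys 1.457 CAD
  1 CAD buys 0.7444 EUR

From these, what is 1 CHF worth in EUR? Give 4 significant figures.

CHF/EUR = 1.085

1 CHF × 1.457 = 1.457 CAD
1.457 CAD × 0.7444 = 1.08459 EUR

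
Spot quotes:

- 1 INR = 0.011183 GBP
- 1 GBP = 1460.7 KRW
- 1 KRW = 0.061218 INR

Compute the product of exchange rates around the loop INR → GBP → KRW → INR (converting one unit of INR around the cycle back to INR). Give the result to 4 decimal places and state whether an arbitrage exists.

1.0000 (no arbitrage)

Around INR → GBP → KRW → INR: 1 × 0.011183 × 1460.7 × 0.061218 = 0.999997
Product ≈ 1 (deviation 0.000%, within rounding noise).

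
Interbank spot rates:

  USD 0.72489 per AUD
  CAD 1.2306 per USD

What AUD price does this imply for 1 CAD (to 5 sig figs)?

CAD/AUD = 1.1210

1 CAD ÷ 1.2306 = 0.812612 USD
0.812612 USD ÷ 0.72489 = 1.12101 AUD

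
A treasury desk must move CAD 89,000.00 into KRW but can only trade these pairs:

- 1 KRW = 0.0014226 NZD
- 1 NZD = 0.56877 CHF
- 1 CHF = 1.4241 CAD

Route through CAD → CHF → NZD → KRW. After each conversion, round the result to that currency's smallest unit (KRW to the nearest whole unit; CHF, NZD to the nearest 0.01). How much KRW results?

KRW 77,237,825

CAD 89,000.00 ÷ 1.4241 = CHF 62,495.61
CHF 62,495.61 ÷ 0.56877 = NZD 109,878.53
NZD 109,878.53 ÷ 0.0014226 = KRW 77,237,825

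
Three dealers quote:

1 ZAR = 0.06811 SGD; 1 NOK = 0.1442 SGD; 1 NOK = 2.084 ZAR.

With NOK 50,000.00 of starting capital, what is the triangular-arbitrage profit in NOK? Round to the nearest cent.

Profitable loop is NOK → SGD → ZAR → NOK:
NOK 50,000.00 × 0.1442 = SGD 7,210.00
SGD 7,210.00 ÷ 0.06811 = ZAR 105,858.17
ZAR 105,858.17 ÷ 2.084 = NOK 50,795.67
Profit = NOK 50,795.67 − NOK 50,000.00

Profit: NOK 795.67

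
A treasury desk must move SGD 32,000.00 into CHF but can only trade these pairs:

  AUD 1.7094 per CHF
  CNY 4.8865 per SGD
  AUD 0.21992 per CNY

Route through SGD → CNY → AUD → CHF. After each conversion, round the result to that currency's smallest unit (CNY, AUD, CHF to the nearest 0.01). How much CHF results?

SGD 32,000.00 × 4.8865 = CNY 156,368.00
CNY 156,368.00 × 0.21992 = AUD 34,388.45
AUD 34,388.45 ÷ 1.7094 = CHF 20,117.26

CHF 20,117.26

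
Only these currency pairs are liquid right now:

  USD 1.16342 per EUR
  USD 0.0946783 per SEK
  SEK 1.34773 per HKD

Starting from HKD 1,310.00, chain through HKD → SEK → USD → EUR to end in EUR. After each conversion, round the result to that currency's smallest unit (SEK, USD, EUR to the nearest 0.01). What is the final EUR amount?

HKD 1,310.00 × 1.34773 = SEK 1,765.53
SEK 1,765.53 × 0.0946783 = USD 167.16
USD 167.16 ÷ 1.16342 = EUR 143.68

EUR 143.68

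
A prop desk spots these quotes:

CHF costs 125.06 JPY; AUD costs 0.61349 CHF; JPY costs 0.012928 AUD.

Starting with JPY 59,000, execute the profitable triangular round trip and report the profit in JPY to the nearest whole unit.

Profitable loop is JPY → CHF → AUD → JPY:
JPY 59,000 ÷ 125.06 = CHF 471.77
CHF 471.77 ÷ 0.61349 = AUD 769.00
AUD 769.00 ÷ 0.012928 = JPY 59,483
Profit = JPY 59,483 − JPY 59,000

Profit: JPY 483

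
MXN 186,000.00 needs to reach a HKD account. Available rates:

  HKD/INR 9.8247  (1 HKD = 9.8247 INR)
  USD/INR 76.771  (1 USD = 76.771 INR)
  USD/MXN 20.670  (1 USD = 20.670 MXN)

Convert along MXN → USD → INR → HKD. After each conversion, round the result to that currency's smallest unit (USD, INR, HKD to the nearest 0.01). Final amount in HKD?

HKD 70,315.40

MXN 186,000.00 ÷ 20.670 = USD 8,998.55
USD 8,998.55 × 76.771 = INR 690,827.68
INR 690,827.68 ÷ 9.8247 = HKD 70,315.40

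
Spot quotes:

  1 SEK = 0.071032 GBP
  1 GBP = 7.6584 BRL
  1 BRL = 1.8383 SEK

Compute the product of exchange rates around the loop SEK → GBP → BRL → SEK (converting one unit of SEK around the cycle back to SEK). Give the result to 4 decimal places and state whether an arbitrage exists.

Around SEK → GBP → BRL → SEK: 1 × 0.071032 × 7.6584 × 1.8383 = 1.000020
Product ≈ 1 (deviation 0.002%, within rounding noise).

1.0000 (no arbitrage)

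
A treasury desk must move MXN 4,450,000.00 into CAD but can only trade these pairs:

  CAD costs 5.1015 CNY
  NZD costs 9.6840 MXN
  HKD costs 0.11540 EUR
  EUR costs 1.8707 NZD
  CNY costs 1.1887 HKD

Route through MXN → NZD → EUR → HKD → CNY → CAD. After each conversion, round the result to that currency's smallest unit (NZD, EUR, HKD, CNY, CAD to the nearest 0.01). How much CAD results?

CAD 351,014.55

MXN 4,450,000.00 ÷ 9.6840 = NZD 459,520.86
NZD 459,520.86 ÷ 1.8707 = EUR 245,641.13
EUR 245,641.13 ÷ 0.11540 = HKD 2,128,605.98
HKD 2,128,605.98 ÷ 1.1887 = CNY 1,790,700.75
CNY 1,790,700.75 ÷ 5.1015 = CAD 351,014.55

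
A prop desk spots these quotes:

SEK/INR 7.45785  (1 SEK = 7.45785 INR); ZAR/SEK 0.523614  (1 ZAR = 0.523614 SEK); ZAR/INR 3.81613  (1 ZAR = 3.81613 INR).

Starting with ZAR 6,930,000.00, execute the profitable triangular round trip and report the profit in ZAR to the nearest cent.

Profitable loop is ZAR → SEK → INR → ZAR:
ZAR 6,930,000.00 × 0.523614 = SEK 3,628,645.02
SEK 3,628,645.02 × 7.45785 = INR 27,061,890.26
INR 27,061,890.26 ÷ 3.81613 = ZAR 7,091,448.74
Profit = ZAR 7,091,448.74 − ZAR 6,930,000.00

Profit: ZAR 161,448.74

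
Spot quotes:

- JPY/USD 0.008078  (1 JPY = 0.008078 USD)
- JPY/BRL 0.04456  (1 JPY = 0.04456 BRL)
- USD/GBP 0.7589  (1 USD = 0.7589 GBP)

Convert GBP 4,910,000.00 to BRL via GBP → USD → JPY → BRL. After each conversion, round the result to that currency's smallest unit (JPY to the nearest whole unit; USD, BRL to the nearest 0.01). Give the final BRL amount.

BRL 35,689,319.95

GBP 4,910,000.00 ÷ 0.7589 = USD 6,469,890.63
USD 6,469,890.63 ÷ 0.008078 = JPY 800,927,288
JPY 800,927,288 × 0.04456 = BRL 35,689,319.95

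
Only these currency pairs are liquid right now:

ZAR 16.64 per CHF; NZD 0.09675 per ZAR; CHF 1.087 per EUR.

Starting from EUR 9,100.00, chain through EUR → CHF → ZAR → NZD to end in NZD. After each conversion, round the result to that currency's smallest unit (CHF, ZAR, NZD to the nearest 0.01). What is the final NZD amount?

EUR 9,100.00 × 1.087 = CHF 9,891.70
CHF 9,891.70 × 16.64 = ZAR 164,597.89
ZAR 164,597.89 × 0.09675 = NZD 15,924.85

NZD 15,924.85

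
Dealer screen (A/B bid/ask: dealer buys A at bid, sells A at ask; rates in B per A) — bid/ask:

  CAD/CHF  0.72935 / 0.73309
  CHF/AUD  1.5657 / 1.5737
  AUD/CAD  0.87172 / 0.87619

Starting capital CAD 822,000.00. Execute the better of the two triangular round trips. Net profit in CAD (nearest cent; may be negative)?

Net result: CAD -3,736.15 (no profitable arbitrage after spreads)

Best loop CAD → CHF → AUD → CAD:
CAD 822,000.00 × 0.72935 (sell CAD at bid) = CHF 599,525.70
CHF 599,525.70 × 1.5657 (sell CHF at bid) = AUD 938,677.39
AUD 938,677.39 × 0.87172 (sell AUD at bid) = CAD 818,263.85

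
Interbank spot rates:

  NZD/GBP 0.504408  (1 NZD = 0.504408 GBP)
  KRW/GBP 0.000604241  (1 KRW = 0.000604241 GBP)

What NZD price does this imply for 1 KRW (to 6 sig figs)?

1 KRW × 0.000604241 = 0.000604241 GBP
0.000604241 GBP ÷ 0.504408 = 0.00119792 NZD

KRW/NZD = 0.00119792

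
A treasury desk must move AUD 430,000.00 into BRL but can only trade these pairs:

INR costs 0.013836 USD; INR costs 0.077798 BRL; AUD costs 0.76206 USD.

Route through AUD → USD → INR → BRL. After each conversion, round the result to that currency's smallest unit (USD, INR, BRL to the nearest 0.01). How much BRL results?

BRL 1,842,533.96

AUD 430,000.00 × 0.76206 = USD 327,685.80
USD 327,685.80 ÷ 0.013836 = INR 23,683,564.61
INR 23,683,564.61 × 0.077798 = BRL 1,842,533.96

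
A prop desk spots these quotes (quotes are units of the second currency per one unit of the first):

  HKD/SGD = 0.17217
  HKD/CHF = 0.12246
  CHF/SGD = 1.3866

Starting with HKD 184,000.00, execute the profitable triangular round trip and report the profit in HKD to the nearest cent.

Profitable loop is HKD → SGD → CHF → HKD:
HKD 184,000.00 × 0.17217 = SGD 31,679.28
SGD 31,679.28 ÷ 1.3866 = CHF 22,846.73
CHF 22,846.73 ÷ 0.12246 = HKD 186,564.86
Profit = HKD 186,564.86 − HKD 184,000.00

Profit: HKD 2,564.86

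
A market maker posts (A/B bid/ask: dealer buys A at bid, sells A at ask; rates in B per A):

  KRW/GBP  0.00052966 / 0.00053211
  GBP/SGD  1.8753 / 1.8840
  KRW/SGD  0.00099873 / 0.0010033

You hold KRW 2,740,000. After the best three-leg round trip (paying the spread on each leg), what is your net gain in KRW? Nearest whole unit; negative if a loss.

Net result: KRW -10,291 (no profitable arbitrage after spreads)

Best loop KRW → SGD → GBP → KRW:
KRW 2,740,000 × 0.00099873 (sell KRW at bid) = SGD 2,736.52
SGD 2,736.52 ÷ 1.8840 (buy GBP at ask) = GBP 1,452.51
GBP 1,452.51 ÷ 0.00053211 (buy KRW at ask) = KRW 2,729,709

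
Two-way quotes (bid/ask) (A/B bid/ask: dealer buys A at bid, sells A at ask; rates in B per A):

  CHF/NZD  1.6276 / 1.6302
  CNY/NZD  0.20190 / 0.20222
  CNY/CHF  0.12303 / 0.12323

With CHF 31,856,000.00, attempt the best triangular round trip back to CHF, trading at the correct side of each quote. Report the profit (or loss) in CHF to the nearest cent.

Net profit: CHF 160,232.44

Best loop CHF → CNY → NZD → CHF:
CHF 31,856,000.00 ÷ 0.12323 (buy CNY at ask) = CNY 258,508,480.08
CNY 258,508,480.08 × 0.20190 (sell CNY at bid) = NZD 52,192,862.13
NZD 52,192,862.13 ÷ 1.6302 (buy CHF at ask) = CHF 32,016,232.44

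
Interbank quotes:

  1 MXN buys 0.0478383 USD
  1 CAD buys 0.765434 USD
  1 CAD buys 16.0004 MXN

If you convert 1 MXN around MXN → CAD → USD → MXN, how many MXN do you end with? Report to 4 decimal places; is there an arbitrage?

Around MXN → CAD → USD → MXN: 1 ÷ 16.0004 × 0.765434 ÷ 0.0478383 = 1.000003
Product ≈ 1 (deviation 0.000%, within rounding noise).

1.0000 (no arbitrage)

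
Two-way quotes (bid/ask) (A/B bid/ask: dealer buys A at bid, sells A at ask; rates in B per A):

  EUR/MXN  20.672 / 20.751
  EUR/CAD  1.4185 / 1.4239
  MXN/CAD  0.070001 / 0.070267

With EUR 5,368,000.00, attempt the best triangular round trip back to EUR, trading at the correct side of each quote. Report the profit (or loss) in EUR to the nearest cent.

Net profit: EUR 87,314.06

Best loop EUR → MXN → CAD → EUR:
EUR 5,368,000.00 × 20.672 (sell EUR at bid) = MXN 110,967,296.00
MXN 110,967,296.00 × 0.070001 (sell MXN at bid) = CAD 7,767,821.69
CAD 7,767,821.69 ÷ 1.4239 (buy EUR at ask) = EUR 5,455,314.06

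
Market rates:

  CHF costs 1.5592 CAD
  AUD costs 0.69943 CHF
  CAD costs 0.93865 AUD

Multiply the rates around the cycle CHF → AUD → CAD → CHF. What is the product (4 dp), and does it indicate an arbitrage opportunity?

Around CHF → AUD → CAD → CHF: 1 ÷ 0.69943 ÷ 0.93865 ÷ 1.5592 = 0.976900
Product < 1; profitable direction is CHF → CAD → AUD → CHF.

0.9769 (arbitrage exists)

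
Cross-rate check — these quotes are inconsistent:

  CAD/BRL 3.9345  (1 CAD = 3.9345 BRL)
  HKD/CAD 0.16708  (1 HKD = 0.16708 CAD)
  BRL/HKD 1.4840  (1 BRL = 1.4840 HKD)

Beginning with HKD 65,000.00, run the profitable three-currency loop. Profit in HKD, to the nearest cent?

Profitable loop is HKD → BRL → CAD → HKD:
HKD 65,000.00 ÷ 1.4840 = BRL 43,800.54
BRL 43,800.54 ÷ 3.9345 = CAD 11,132.43
CAD 11,132.43 ÷ 0.16708 = HKD 66,629.33
Profit = HKD 66,629.33 − HKD 65,000.00

Profit: HKD 1,629.33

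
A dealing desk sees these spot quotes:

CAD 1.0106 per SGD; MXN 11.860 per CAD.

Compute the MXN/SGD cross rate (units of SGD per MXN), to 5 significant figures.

MXN/SGD = 0.083433

1 MXN ÷ 11.860 = 0.084317 CAD
0.084317 CAD ÷ 1.0106 = 0.0834326 SGD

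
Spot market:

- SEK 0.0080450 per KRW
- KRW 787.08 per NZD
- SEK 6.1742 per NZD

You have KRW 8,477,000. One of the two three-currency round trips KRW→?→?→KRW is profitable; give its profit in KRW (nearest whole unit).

Profitable loop is KRW → SEK → NZD → KRW:
KRW 8,477,000 × 0.0080450 = SEK 68,197.46
SEK 68,197.46 ÷ 6.1742 = NZD 11,045.55
NZD 11,045.55 × 787.08 = KRW 8,693,735
Profit = KRW 8,693,735 − KRW 8,477,000

Profit: KRW 216,735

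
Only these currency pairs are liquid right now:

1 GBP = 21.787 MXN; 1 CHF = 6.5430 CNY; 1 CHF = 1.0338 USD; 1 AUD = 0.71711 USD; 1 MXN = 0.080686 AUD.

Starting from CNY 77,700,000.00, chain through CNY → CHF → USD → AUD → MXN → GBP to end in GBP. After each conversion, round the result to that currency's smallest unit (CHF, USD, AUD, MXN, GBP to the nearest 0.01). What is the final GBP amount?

CNY 77,700,000.00 ÷ 6.5430 = CHF 11,875,286.57
CHF 11,875,286.57 × 1.0338 = USD 12,276,671.26
USD 12,276,671.26 ÷ 0.71711 = AUD 17,119,648.67
AUD 17,119,648.67 ÷ 0.080686 = MXN 212,176,197.48
MXN 212,176,197.48 ÷ 21.787 = GBP 9,738,660.55

GBP 9,738,660.55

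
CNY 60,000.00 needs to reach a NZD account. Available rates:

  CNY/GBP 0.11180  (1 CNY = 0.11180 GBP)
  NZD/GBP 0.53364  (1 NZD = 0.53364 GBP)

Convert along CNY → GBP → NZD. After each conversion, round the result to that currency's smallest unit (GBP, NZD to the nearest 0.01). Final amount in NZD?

NZD 12,570.27

CNY 60,000.00 × 0.11180 = GBP 6,708.00
GBP 6,708.00 ÷ 0.53364 = NZD 12,570.27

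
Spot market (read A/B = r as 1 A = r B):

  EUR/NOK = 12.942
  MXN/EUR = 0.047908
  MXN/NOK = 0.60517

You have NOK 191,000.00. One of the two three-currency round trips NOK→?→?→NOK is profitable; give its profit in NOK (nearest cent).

Profit: NOK 4,688.55

Profitable loop is NOK → MXN → EUR → NOK:
NOK 191,000.00 ÷ 0.60517 = MXN 315,613.79
MXN 315,613.79 × 0.047908 = EUR 15,120.43
EUR 15,120.43 × 12.942 = NOK 195,688.55
Profit = NOK 195,688.55 − NOK 191,000.00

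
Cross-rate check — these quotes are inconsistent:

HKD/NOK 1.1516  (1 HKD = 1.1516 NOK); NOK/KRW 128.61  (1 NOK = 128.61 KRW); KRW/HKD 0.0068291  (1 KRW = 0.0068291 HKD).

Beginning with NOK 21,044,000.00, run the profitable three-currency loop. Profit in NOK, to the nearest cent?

Profitable loop is NOK → KRW → HKD → NOK:
NOK 21,044,000.00 × 128.61 = KRW 2,706,468,840
KRW 2,706,468,840 × 0.0068291 = HKD 18,482,746.36
HKD 18,482,746.36 × 1.1516 = NOK 21,284,730.70
Profit = NOK 21,284,730.70 − NOK 21,044,000.00

Profit: NOK 240,730.70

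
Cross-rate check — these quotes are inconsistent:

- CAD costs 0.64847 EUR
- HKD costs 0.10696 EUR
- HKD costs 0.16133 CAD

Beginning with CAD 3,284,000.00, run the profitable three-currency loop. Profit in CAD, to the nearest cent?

Profitable loop is CAD → HKD → EUR → CAD:
CAD 3,284,000.00 ÷ 0.16133 = HKD 20,355,792.48
HKD 20,355,792.48 × 0.10696 = EUR 2,177,255.56
EUR 2,177,255.56 ÷ 0.64847 = CAD 3,357,527.05
Profit = CAD 3,357,527.05 − CAD 3,284,000.00

Profit: CAD 73,527.05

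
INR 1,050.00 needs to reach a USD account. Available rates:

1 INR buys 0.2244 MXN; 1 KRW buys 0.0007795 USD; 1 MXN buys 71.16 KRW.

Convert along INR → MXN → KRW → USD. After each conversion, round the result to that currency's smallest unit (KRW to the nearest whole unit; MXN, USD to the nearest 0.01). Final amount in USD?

USD 13.07

INR 1,050.00 × 0.2244 = MXN 235.62
MXN 235.62 × 71.16 = KRW 16,767
KRW 16,767 × 0.0007795 = USD 13.07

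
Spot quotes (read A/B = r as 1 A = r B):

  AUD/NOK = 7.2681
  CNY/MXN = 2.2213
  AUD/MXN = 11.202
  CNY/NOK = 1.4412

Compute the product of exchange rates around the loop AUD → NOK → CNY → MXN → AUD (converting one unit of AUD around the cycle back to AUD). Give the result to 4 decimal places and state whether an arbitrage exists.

1.0000 (no arbitrage)

Around AUD → NOK → CNY → MXN → AUD: 1 × 7.2681 ÷ 1.4412 × 2.2213 ÷ 11.202 = 1.000019
Product ≈ 1 (deviation 0.002%, within rounding noise).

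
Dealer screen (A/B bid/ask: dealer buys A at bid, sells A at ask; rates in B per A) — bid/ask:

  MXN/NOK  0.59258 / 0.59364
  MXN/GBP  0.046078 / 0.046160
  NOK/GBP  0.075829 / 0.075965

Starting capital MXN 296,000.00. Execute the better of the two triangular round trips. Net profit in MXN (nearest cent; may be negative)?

Net profit: MXN 6,446.55

Best loop MXN → GBP → NOK → MXN:
MXN 296,000.00 × 0.046078 (sell MXN at bid) = GBP 13,639.09
GBP 13,639.09 ÷ 0.075965 (buy NOK at ask) = NOK 179,544.37
NOK 179,544.37 ÷ 0.59364 (buy MXN at ask) = MXN 302,446.55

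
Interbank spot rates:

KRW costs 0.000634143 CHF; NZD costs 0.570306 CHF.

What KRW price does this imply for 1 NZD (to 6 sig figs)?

1 NZD × 0.570306 = 0.570306 CHF
0.570306 CHF ÷ 0.000634143 = 899.333 KRW

NZD/KRW = 899.333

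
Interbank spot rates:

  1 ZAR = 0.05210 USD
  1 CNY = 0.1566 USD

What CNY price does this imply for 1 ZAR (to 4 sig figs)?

1 ZAR × 0.05210 = 0.0521 USD
0.0521 USD ÷ 0.1566 = 0.332695 CNY

ZAR/CNY = 0.3327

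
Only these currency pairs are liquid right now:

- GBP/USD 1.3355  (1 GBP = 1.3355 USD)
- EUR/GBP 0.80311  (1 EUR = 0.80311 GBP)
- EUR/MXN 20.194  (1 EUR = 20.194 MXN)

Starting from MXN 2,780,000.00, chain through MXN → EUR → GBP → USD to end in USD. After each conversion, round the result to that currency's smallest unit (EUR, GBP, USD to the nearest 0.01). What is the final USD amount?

USD 147,652.69

MXN 2,780,000.00 ÷ 20.194 = EUR 137,664.65
EUR 137,664.65 × 0.80311 = GBP 110,559.86
GBP 110,559.86 × 1.3355 = USD 147,652.69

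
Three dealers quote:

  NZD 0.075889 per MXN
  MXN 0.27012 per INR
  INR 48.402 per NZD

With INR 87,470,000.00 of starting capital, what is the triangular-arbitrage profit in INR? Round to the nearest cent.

Profit: INR 687,699.38

Profitable loop is INR → NZD → MXN → INR:
INR 87,470,000.00 ÷ 48.402 = NZD 1,807,156.73
NZD 1,807,156.73 ÷ 0.075889 = MXN 23,813,157.76
MXN 23,813,157.76 ÷ 0.27012 = INR 88,157,699.38
Profit = INR 88,157,699.38 − INR 87,470,000.00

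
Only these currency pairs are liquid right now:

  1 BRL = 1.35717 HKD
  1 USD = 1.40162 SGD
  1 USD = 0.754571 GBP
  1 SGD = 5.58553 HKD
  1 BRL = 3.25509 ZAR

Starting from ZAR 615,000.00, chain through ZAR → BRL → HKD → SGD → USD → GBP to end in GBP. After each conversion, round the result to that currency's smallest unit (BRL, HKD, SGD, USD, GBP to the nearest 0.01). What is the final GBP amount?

ZAR 615,000.00 ÷ 3.25509 = BRL 188,934.87
BRL 188,934.87 × 1.35717 = HKD 256,416.74
HKD 256,416.74 ÷ 5.58553 = SGD 45,907.32
SGD 45,907.32 ÷ 1.40162 = USD 32,753.04
USD 32,753.04 × 0.754571 = GBP 24,714.49

GBP 24,714.49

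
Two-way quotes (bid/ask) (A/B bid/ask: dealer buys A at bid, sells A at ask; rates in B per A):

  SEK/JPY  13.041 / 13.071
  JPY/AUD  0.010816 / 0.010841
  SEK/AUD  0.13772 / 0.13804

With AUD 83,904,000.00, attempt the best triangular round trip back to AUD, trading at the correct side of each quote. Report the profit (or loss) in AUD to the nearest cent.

Best loop AUD → SEK → JPY → AUD:
AUD 83,904,000.00 ÷ 0.13804 (buy SEK at ask) = SEK 607,823,819.18
SEK 607,823,819.18 × 13.041 (sell SEK at bid) = JPY 7,926,630,426
JPY 7,926,630,426 × 0.010816 (sell JPY at bid) = AUD 85,734,434.69

Net profit: AUD 1,830,434.69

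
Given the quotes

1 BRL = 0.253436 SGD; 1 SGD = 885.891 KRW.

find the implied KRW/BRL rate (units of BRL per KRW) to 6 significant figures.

KRW/BRL = 0.00445401

1 KRW ÷ 885.891 = 0.00112881 SGD
0.00112881 SGD ÷ 0.253436 = 0.00445401 BRL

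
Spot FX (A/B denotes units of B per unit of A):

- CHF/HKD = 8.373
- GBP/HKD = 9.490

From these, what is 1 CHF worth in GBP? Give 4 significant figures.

CHF/GBP = 0.8823

1 CHF × 8.373 = 8.373 HKD
8.373 HKD ÷ 9.490 = 0.882297 GBP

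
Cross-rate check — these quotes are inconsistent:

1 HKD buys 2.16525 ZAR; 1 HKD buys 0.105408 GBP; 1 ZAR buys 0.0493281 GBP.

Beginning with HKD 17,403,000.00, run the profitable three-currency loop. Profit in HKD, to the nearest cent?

Profit: HKD 231,087.12

Profitable loop is HKD → ZAR → GBP → HKD:
HKD 17,403,000.00 × 2.16525 = ZAR 37,681,845.75
ZAR 37,681,845.75 × 0.0493281 = GBP 1,858,773.86
GBP 1,858,773.86 ÷ 0.105408 = HKD 17,634,087.12
Profit = HKD 17,634,087.12 − HKD 17,403,000.00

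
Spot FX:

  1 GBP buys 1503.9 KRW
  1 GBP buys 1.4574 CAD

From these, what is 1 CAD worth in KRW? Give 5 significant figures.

CAD/KRW = 1031.9

1 CAD ÷ 1.4574 = 0.686153 GBP
0.686153 GBP × 1503.9 = 1031.91 KRW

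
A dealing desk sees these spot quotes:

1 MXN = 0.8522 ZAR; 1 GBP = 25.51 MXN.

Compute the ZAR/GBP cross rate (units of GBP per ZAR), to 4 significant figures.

1 ZAR ÷ 0.8522 = 1.17343 MXN
1.17343 MXN ÷ 25.51 = 0.045999 GBP

ZAR/GBP = 0.04600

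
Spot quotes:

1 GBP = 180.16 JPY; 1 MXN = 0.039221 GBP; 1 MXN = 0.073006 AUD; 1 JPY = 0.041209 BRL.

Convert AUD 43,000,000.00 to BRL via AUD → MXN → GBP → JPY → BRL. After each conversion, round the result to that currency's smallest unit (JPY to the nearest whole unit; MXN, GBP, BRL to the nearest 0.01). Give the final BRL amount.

BRL 171,505,879.52

AUD 43,000,000.00 ÷ 0.073006 = MXN 588,992,685.53
MXN 588,992,685.53 × 0.039221 = GBP 23,100,882.12
GBP 23,100,882.12 × 180.16 = JPY 4,161,854,923
JPY 4,161,854,923 × 0.041209 = BRL 171,505,879.52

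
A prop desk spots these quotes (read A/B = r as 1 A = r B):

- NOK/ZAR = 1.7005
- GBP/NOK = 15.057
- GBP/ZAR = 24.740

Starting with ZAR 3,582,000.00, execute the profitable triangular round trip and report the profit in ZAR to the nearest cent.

Profit: ZAR 125,156.95

Profitable loop is ZAR → GBP → NOK → ZAR:
ZAR 3,582,000.00 ÷ 24.740 = GBP 144,785.77
GBP 144,785.77 × 15.057 = NOK 2,180,039.37
NOK 2,180,039.37 × 1.7005 = ZAR 3,707,156.95
Profit = ZAR 3,707,156.95 − ZAR 3,582,000.00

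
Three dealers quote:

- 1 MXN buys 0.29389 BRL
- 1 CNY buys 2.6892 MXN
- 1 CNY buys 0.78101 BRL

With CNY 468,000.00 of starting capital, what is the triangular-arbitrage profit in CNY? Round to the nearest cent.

Profit: CNY 5,584.16

Profitable loop is CNY → MXN → BRL → CNY:
CNY 468,000.00 × 2.6892 = MXN 1,258,545.60
MXN 1,258,545.60 × 0.29389 = BRL 369,873.97
BRL 369,873.97 ÷ 0.78101 = CNY 473,584.16
Profit = CNY 473,584.16 − CNY 468,000.00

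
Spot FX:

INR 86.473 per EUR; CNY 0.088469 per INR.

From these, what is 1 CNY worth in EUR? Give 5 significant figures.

1 CNY ÷ 0.088469 = 11.3034 INR
11.3034 INR ÷ 86.473 = 0.130716 EUR

CNY/EUR = 0.13072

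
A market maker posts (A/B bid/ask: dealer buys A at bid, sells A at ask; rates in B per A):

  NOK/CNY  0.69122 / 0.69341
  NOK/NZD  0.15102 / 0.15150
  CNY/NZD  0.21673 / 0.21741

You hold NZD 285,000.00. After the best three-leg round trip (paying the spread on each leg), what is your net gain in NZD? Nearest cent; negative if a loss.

Best loop NZD → CNY → NOK → NZD:
NZD 285,000.00 ÷ 0.21741 (buy CNY at ask) = CNY 1,310,887.26
CNY 1,310,887.26 ÷ 0.69341 (buy NOK at ask) = NOK 1,890,493.74
NOK 1,890,493.74 × 0.15102 (sell NOK at bid) = NZD 285,502.36

Net profit: NZD 502.36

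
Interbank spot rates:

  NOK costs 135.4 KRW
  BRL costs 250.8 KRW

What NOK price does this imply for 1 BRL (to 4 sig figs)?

1 BRL × 250.8 = 250.8 KRW
250.8 KRW ÷ 135.4 = 1.85229 NOK

BRL/NOK = 1.852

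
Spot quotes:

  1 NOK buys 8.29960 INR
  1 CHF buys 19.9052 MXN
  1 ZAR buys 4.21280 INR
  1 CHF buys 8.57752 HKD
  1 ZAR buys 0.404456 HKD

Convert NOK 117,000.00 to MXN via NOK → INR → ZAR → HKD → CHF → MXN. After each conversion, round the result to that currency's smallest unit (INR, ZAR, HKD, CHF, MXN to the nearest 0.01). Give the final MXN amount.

NOK 117,000.00 × 8.29960 = INR 971,053.20
INR 971,053.20 ÷ 4.21280 = ZAR 230,500.66
ZAR 230,500.66 × 0.404456 = HKD 93,227.37
HKD 93,227.37 ÷ 8.57752 = CHF 10,868.80
CHF 10,868.80 × 19.9052 = MXN 216,345.64

MXN 216,345.64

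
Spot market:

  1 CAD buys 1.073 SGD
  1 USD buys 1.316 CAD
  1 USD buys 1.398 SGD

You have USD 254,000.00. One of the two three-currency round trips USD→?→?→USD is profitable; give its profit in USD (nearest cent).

Profit: USD 2,555.99

Profitable loop is USD → CAD → SGD → USD:
USD 254,000.00 × 1.316 = CAD 334,264.00
CAD 334,264.00 × 1.073 = SGD 358,665.27
SGD 358,665.27 ÷ 1.398 = USD 256,555.99
Profit = USD 256,555.99 − USD 254,000.00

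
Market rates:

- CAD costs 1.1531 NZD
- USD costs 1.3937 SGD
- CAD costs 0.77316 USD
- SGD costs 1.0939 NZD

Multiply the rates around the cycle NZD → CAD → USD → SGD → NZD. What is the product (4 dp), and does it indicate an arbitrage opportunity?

Around NZD → CAD → USD → SGD → NZD: 1 ÷ 1.1531 × 0.77316 × 1.3937 × 1.0939 = 1.022232
Product > 1; profitable direction is NZD → CAD → USD → SGD → NZD.

1.0222 (arbitrage exists)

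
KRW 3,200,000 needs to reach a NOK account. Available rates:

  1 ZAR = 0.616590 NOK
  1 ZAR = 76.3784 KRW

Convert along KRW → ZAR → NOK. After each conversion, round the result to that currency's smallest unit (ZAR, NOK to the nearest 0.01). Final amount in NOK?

NOK 25,833.06

KRW 3,200,000 ÷ 76.3784 = ZAR 41,896.66
ZAR 41,896.66 × 0.616590 = NOK 25,833.06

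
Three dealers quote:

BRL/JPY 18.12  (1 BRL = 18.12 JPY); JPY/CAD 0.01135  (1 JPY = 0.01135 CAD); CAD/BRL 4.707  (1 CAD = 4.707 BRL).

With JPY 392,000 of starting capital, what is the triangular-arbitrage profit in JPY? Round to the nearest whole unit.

Profit: JPY 12,937

Profitable loop is JPY → BRL → CAD → JPY:
JPY 392,000 ÷ 18.12 = BRL 21,633.55
BRL 21,633.55 ÷ 4.707 = CAD 4,596.04
CAD 4,596.04 ÷ 0.01135 = JPY 404,937
Profit = JPY 404,937 − JPY 392,000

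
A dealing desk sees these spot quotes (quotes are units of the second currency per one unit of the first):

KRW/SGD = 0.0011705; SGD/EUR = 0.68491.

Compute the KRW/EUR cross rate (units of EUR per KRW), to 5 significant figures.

1 KRW × 0.0011705 = 0.0011705 SGD
0.0011705 SGD × 0.68491 = 0.000801687 EUR

KRW/EUR = 0.00080169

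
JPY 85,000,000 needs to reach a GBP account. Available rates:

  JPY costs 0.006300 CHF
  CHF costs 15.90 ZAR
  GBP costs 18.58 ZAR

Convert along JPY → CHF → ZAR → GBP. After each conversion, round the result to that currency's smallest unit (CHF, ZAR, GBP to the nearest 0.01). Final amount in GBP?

GBP 458,258.88

JPY 85,000,000 × 0.006300 = CHF 535,500.00
CHF 535,500.00 × 15.90 = ZAR 8,514,450.00
ZAR 8,514,450.00 ÷ 18.58 = GBP 458,258.88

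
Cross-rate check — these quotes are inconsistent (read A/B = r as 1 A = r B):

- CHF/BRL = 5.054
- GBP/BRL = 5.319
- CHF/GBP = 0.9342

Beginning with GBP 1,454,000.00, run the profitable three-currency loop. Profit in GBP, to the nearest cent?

Profit: GBP 24,869.29

Profitable loop is GBP → CHF → BRL → GBP:
GBP 1,454,000.00 ÷ 0.9342 = CHF 1,556,411.90
CHF 1,556,411.90 × 5.054 = BRL 7,866,105.76
BRL 7,866,105.76 ÷ 5.319 = GBP 1,478,869.29
Profit = GBP 1,478,869.29 − GBP 1,454,000.00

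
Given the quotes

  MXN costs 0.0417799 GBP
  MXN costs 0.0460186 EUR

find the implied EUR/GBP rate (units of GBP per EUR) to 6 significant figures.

EUR/GBP = 0.907892

1 EUR ÷ 0.0460186 = 21.7303 MXN
21.7303 MXN × 0.0417799 = 0.907892 GBP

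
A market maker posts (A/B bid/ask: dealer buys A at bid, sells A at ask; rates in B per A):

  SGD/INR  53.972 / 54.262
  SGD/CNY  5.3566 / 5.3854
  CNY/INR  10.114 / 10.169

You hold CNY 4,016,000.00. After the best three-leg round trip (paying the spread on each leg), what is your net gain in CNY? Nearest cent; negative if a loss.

Best loop CNY → INR → SGD → CNY:
CNY 4,016,000.00 × 10.114 (sell CNY at bid) = INR 40,617,824.00
INR 40,617,824.00 ÷ 54.262 (buy SGD at ask) = SGD 748,550.07
SGD 748,550.07 × 5.3566 (sell SGD at bid) = CNY 4,009,683.31

Net result: CNY -6,316.69 (no profitable arbitrage after spreads)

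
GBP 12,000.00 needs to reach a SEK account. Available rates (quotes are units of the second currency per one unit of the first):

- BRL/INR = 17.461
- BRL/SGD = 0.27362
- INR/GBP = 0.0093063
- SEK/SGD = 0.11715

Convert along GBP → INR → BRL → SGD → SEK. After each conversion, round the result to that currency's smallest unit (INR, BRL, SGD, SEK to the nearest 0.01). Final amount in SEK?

SEK 172,480.75

GBP 12,000.00 ÷ 0.0093063 = INR 1,289,449.08
INR 1,289,449.08 ÷ 17.461 = BRL 73,847.38
BRL 73,847.38 × 0.27362 = SGD 20,206.12
SGD 20,206.12 ÷ 0.11715 = SEK 172,480.75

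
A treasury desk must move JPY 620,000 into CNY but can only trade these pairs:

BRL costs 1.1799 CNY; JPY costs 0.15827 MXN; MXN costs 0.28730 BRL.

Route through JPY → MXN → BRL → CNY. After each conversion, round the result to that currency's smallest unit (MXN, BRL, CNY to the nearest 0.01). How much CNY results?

JPY 620,000 × 0.15827 = MXN 98,127.40
MXN 98,127.40 × 0.28730 = BRL 28,192.00
BRL 28,192.00 × 1.1799 = CNY 33,263.74

CNY 33,263.74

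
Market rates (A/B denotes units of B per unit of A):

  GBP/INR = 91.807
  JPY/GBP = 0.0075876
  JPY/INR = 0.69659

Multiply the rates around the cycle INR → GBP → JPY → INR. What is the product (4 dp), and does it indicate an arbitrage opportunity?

1.0000 (no arbitrage)

Around INR → GBP → JPY → INR: 1 ÷ 91.807 ÷ 0.0075876 × 0.69659 = 0.999993
Product ≈ 1 (deviation 0.001%, within rounding noise).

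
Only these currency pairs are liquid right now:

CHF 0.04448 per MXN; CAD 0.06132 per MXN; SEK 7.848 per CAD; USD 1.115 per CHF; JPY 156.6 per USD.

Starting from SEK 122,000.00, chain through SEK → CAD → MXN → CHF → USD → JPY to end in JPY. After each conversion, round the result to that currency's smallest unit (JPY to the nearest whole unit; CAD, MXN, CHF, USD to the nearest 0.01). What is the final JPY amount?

SEK 122,000.00 ÷ 7.848 = CAD 15,545.36
CAD 15,545.36 ÷ 0.06132 = MXN 253,512.07
MXN 253,512.07 × 0.04448 = CHF 11,276.22
CHF 11,276.22 × 1.115 = USD 12,572.99
USD 12,572.99 × 156.6 = JPY 1,968,930

JPY 1,968,930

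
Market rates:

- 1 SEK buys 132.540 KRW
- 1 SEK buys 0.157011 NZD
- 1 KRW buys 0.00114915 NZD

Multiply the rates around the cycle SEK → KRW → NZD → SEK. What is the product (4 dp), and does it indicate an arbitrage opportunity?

0.9700 (arbitrage exists)

Around SEK → KRW → NZD → SEK: 1 × 132.540 × 0.00114915 ÷ 0.157011 = 0.970049
Product < 1; profitable direction is SEK → NZD → KRW → SEK.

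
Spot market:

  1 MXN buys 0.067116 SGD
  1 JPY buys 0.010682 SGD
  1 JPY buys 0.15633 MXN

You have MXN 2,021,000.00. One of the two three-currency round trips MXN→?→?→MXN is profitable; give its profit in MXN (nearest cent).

Profit: MXN 36,550.46

Profitable loop is MXN → JPY → SGD → MXN:
MXN 2,021,000.00 ÷ 0.15633 = JPY 12,927,781
JPY 12,927,781 × 0.010682 = SGD 138,094.56
SGD 138,094.56 ÷ 0.067116 = MXN 2,057,550.46
Profit = MXN 2,057,550.46 − MXN 2,021,000.00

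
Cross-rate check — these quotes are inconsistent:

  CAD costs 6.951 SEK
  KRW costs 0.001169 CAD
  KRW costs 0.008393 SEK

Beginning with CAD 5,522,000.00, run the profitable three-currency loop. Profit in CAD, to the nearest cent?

Profitable loop is CAD → KRW → SEK → CAD:
CAD 5,522,000.00 ÷ 0.001169 = KRW 4,723,695,466
KRW 4,723,695,466 × 0.008393 = SEK 39,645,976.05
SEK 39,645,976.05 ÷ 6.951 = CAD 5,703,636.32
Profit = CAD 5,703,636.32 − CAD 5,522,000.00

Profit: CAD 181,636.32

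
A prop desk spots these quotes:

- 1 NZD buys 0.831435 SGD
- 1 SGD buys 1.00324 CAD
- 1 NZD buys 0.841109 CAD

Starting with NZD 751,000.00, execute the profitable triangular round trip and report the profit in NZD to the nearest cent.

Profit: NZD 6,284.51

Profitable loop is NZD → CAD → SGD → NZD:
NZD 751,000.00 × 0.841109 = CAD 631,672.86
CAD 631,672.86 ÷ 1.00324 = SGD 629,632.85
SGD 629,632.85 ÷ 0.831435 = NZD 757,284.51
Profit = NZD 757,284.51 − NZD 751,000.00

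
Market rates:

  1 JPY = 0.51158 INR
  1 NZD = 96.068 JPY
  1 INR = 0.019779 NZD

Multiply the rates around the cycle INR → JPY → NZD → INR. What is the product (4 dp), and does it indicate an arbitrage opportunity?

Around INR → JPY → NZD → INR: 1 ÷ 0.51158 ÷ 96.068 ÷ 0.019779 = 1.028735
Product > 1; profitable direction is INR → JPY → NZD → INR.

1.0287 (arbitrage exists)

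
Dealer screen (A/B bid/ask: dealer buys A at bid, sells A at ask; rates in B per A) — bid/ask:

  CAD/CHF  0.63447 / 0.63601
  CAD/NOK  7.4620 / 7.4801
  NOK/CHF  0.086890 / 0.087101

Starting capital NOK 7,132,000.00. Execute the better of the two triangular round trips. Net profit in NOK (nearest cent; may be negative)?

Net profit: NOK 138,636.50

Best loop NOK → CHF → CAD → NOK:
NOK 7,132,000.00 × 0.086890 (sell NOK at bid) = CHF 619,699.48
CHF 619,699.48 ÷ 0.63601 (buy CAD at ask) = CAD 974,354.93
CAD 974,354.93 × 7.4620 (sell CAD at bid) = NOK 7,270,636.50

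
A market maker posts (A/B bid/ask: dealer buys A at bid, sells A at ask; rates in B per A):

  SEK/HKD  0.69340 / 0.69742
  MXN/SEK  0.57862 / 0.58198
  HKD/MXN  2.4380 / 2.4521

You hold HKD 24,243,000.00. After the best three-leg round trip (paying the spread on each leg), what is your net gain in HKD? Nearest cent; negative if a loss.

Net profit: HKD 115,229.97

Best loop HKD → SEK → MXN → HKD:
HKD 24,243,000.00 ÷ 0.69742 (buy SEK at ask) = SEK 34,760,976.17
SEK 34,760,976.17 ÷ 0.58198 (buy MXN at ask) = MXN 59,728,815.71
MXN 59,728,815.71 ÷ 2.4521 (buy HKD at ask) = HKD 24,358,229.97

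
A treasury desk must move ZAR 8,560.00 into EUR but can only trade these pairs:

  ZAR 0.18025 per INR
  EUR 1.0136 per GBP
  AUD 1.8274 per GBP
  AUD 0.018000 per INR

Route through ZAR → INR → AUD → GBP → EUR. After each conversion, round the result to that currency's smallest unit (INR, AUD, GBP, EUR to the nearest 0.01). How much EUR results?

EUR 474.13

ZAR 8,560.00 ÷ 0.18025 = INR 47,489.60
INR 47,489.60 × 0.018000 = AUD 854.81
AUD 854.81 ÷ 1.8274 = GBP 467.77
GBP 467.77 × 1.0136 = EUR 474.13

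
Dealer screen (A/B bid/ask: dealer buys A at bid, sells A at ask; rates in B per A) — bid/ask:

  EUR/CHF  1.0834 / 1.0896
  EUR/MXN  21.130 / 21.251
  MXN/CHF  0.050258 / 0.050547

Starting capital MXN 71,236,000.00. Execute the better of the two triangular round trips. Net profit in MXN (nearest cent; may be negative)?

Best loop MXN → EUR → CHF → MXN:
MXN 71,236,000.00 ÷ 21.251 (buy EUR at ask) = EUR 3,352,124.61
EUR 3,352,124.61 × 1.0834 (sell EUR at bid) = CHF 3,631,691.80
CHF 3,631,691.80 ÷ 0.050547 (buy MXN at ask) = MXN 71,847,820.80

Net profit: MXN 611,820.80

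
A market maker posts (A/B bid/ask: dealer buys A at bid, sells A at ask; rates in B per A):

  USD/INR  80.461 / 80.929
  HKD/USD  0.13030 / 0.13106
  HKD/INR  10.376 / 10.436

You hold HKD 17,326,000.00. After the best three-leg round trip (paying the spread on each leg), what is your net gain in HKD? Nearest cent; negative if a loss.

Net profit: HKD 79,803.70

Best loop HKD → USD → INR → HKD:
HKD 17,326,000.00 × 0.13030 (sell HKD at bid) = USD 2,257,577.80
USD 2,257,577.80 × 80.461 (sell USD at bid) = INR 181,646,967.37
INR 181,646,967.37 ÷ 10.436 (buy HKD at ask) = HKD 17,405,803.70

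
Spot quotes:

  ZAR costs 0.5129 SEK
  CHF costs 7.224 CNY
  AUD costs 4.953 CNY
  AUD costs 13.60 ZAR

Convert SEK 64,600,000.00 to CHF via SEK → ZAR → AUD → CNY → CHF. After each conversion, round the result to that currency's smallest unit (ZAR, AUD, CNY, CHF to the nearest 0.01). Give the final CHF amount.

SEK 64,600,000.00 ÷ 0.5129 = ZAR 125,950,477.68
ZAR 125,950,477.68 ÷ 13.60 = AUD 9,261,064.54
AUD 9,261,064.54 × 4.953 = CNY 45,870,052.67
CNY 45,870,052.67 ÷ 7.224 = CHF 6,349,675.07

CHF 6,349,675.07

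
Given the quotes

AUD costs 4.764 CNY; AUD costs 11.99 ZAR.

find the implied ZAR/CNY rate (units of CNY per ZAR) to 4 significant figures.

ZAR/CNY = 0.3973

1 ZAR ÷ 11.99 = 0.0834028 AUD
0.0834028 AUD × 4.764 = 0.397331 CNY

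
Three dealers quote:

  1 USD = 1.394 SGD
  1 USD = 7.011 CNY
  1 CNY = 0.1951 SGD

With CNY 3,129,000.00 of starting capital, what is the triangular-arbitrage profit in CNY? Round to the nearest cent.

Profit: CNY 59,828.04

Profitable loop is CNY → USD → SGD → CNY:
CNY 3,129,000.00 ÷ 7.011 = USD 446,298.67
USD 446,298.67 × 1.394 = SGD 622,140.35
SGD 622,140.35 ÷ 0.1951 = CNY 3,188,828.04
Profit = CNY 3,188,828.04 − CNY 3,129,000.00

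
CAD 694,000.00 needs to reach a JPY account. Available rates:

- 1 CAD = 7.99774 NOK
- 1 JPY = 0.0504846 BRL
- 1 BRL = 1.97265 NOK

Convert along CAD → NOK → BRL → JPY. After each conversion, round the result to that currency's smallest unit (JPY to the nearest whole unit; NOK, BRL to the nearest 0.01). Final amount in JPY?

JPY 55,733,690

CAD 694,000.00 × 7.99774 = NOK 5,550,431.56
NOK 5,550,431.56 ÷ 1.97265 = BRL 2,813,693.03
BRL 2,813,693.03 ÷ 0.0504846 = JPY 55,733,690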